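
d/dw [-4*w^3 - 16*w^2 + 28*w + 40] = -12*w^2 - 32*w + 28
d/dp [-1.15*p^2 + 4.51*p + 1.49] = 4.51 - 2.3*p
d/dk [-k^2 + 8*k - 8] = 8 - 2*k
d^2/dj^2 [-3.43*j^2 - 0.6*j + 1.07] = -6.86000000000000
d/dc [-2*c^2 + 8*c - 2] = 8 - 4*c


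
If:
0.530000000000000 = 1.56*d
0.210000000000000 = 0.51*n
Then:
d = 0.34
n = 0.41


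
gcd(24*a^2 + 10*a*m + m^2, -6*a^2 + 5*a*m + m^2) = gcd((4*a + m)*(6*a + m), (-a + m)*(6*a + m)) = 6*a + m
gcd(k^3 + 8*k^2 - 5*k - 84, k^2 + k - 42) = k + 7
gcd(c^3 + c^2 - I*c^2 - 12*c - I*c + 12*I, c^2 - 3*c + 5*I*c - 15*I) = c - 3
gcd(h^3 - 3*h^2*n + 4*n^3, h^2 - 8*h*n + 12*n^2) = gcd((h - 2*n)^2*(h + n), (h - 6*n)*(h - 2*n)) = h - 2*n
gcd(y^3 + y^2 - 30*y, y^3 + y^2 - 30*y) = y^3 + y^2 - 30*y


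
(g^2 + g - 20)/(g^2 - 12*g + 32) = (g + 5)/(g - 8)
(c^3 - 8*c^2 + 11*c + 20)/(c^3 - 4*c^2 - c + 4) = (c - 5)/(c - 1)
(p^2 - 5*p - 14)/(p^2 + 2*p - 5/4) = 4*(p^2 - 5*p - 14)/(4*p^2 + 8*p - 5)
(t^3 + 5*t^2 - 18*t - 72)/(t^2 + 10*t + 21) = (t^2 + 2*t - 24)/(t + 7)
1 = 1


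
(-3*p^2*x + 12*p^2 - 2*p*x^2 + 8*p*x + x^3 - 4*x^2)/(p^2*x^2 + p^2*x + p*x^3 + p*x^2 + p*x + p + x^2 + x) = (-3*p*x + 12*p + x^2 - 4*x)/(p*x^2 + p*x + x + 1)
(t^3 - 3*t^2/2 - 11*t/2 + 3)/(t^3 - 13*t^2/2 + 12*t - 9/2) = (t + 2)/(t - 3)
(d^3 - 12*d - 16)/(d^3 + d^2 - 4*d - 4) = (d^2 - 2*d - 8)/(d^2 - d - 2)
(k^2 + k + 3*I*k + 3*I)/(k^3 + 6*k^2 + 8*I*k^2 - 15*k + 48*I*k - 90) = (k + 1)/(k^2 + k*(6 + 5*I) + 30*I)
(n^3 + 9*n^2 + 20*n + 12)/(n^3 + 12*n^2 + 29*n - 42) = (n^2 + 3*n + 2)/(n^2 + 6*n - 7)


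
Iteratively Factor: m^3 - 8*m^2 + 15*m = (m - 3)*(m^2 - 5*m) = m*(m - 3)*(m - 5)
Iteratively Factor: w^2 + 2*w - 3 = (w + 3)*(w - 1)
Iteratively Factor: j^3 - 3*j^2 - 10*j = (j - 5)*(j^2 + 2*j) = j*(j - 5)*(j + 2)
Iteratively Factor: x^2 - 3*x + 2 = (x - 1)*(x - 2)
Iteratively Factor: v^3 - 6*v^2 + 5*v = (v - 5)*(v^2 - v) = (v - 5)*(v - 1)*(v)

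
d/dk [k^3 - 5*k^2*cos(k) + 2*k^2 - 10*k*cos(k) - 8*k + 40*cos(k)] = 5*k^2*sin(k) + 3*k^2 - 10*sqrt(2)*k*cos(k + pi/4) + 4*k - 40*sin(k) - 10*cos(k) - 8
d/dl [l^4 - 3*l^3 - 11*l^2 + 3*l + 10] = 4*l^3 - 9*l^2 - 22*l + 3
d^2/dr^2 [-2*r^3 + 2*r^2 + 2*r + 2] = 4 - 12*r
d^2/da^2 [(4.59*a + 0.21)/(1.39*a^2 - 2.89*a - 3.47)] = ((25.9464 - 38.2806*a)*(-1.39*a^2 + 2.89*a + 3.47) - (2.78*a - 2.89)*(4.59*a + 0.21)*(5.56*a - 5.78))/(-1.39*a^2 + 2.89*a + 3.47)^3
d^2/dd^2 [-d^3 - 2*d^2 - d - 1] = -6*d - 4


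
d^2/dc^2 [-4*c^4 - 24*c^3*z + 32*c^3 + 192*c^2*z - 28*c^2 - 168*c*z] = -48*c^2 - 144*c*z + 192*c + 384*z - 56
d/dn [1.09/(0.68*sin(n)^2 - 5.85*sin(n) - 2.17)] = (6.3765 - 1.4824*sin(n))*cos(n)/(-0.68*sin(n)^2 + 5.85*sin(n) + 2.17)^2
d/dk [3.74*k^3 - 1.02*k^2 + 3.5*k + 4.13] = 11.22*k^2 - 2.04*k + 3.5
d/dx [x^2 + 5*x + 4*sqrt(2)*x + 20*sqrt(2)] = 2*x + 5 + 4*sqrt(2)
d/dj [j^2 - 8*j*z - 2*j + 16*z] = 2*j - 8*z - 2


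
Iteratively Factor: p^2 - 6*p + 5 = (p - 1)*(p - 5)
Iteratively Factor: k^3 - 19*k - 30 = (k - 5)*(k^2 + 5*k + 6) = (k - 5)*(k + 3)*(k + 2)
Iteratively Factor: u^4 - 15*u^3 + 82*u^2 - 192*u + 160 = (u - 5)*(u^3 - 10*u^2 + 32*u - 32) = (u - 5)*(u - 4)*(u^2 - 6*u + 8) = (u - 5)*(u - 4)^2*(u - 2)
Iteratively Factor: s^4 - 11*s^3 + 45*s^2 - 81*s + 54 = (s - 3)*(s^3 - 8*s^2 + 21*s - 18) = (s - 3)^2*(s^2 - 5*s + 6) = (s - 3)^3*(s - 2)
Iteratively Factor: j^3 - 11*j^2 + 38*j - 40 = (j - 2)*(j^2 - 9*j + 20) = (j - 4)*(j - 2)*(j - 5)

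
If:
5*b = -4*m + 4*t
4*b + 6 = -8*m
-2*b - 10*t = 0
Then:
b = 15/19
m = -87/76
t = -3/19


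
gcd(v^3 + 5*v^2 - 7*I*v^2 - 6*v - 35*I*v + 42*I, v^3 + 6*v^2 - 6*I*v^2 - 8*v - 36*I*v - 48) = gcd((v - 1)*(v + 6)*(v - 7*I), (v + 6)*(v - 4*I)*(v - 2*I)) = v + 6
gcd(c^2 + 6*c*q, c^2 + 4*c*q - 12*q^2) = c + 6*q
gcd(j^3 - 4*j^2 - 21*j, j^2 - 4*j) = j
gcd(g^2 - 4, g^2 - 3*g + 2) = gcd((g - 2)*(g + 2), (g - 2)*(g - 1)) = g - 2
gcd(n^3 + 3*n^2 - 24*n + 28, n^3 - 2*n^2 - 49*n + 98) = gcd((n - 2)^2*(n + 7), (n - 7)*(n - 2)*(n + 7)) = n^2 + 5*n - 14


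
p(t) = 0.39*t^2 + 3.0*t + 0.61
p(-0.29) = -0.23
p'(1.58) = 4.23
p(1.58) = 6.32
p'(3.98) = 6.10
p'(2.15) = 4.68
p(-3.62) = -5.14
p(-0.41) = -0.55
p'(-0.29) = 2.77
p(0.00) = 0.61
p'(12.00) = 12.36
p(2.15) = 8.86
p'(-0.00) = 3.00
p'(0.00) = 3.00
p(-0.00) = 0.61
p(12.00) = 92.77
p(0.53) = 2.31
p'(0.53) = 3.41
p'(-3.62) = 0.18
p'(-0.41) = 2.68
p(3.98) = 18.73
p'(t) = 0.78*t + 3.0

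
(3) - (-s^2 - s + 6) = s^2 + s - 3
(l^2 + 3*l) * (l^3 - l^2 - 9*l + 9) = l^5 + 2*l^4 - 12*l^3 - 18*l^2 + 27*l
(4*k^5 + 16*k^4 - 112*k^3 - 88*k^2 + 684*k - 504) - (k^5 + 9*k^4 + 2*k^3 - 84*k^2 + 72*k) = 3*k^5 + 7*k^4 - 114*k^3 - 4*k^2 + 612*k - 504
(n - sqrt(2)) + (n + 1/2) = 2*n - sqrt(2) + 1/2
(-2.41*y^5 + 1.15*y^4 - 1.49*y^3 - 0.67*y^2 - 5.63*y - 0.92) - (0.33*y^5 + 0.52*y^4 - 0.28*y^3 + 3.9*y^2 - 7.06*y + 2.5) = -2.74*y^5 + 0.63*y^4 - 1.21*y^3 - 4.57*y^2 + 1.43*y - 3.42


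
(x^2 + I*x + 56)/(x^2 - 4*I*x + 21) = (x + 8*I)/(x + 3*I)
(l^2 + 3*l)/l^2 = (l + 3)/l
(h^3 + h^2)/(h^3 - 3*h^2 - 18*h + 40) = h^2*(h + 1)/(h^3 - 3*h^2 - 18*h + 40)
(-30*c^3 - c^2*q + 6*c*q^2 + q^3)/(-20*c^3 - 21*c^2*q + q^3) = (30*c^3 + c^2*q - 6*c*q^2 - q^3)/(20*c^3 + 21*c^2*q - q^3)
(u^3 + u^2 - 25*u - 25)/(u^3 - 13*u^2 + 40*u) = (u^2 + 6*u + 5)/(u*(u - 8))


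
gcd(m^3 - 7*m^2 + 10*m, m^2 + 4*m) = m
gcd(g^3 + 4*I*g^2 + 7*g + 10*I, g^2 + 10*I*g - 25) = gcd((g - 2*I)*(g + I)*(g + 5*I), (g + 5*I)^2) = g + 5*I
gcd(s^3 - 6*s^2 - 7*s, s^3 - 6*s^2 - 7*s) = s^3 - 6*s^2 - 7*s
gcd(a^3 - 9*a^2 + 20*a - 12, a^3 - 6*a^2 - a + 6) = a^2 - 7*a + 6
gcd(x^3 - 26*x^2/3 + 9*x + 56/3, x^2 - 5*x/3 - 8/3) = x^2 - 5*x/3 - 8/3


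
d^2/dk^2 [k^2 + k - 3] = 2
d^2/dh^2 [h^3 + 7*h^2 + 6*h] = 6*h + 14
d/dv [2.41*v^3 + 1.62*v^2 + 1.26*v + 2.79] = 7.23*v^2 + 3.24*v + 1.26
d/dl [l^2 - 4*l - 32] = 2*l - 4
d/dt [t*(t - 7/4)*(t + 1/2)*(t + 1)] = 4*t^3 - 3*t^2/4 - 17*t/4 - 7/8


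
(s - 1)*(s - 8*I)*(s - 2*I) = s^3 - s^2 - 10*I*s^2 - 16*s + 10*I*s + 16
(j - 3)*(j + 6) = j^2 + 3*j - 18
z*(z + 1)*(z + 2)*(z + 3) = z^4 + 6*z^3 + 11*z^2 + 6*z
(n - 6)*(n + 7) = n^2 + n - 42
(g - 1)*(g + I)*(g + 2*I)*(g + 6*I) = g^4 - g^3 + 9*I*g^3 - 20*g^2 - 9*I*g^2 + 20*g - 12*I*g + 12*I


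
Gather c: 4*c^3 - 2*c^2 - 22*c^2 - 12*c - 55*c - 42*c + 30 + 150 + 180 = 4*c^3 - 24*c^2 - 109*c + 360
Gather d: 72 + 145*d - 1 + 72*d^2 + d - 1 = 72*d^2 + 146*d + 70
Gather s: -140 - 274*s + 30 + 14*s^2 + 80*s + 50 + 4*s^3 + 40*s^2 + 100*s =4*s^3 + 54*s^2 - 94*s - 60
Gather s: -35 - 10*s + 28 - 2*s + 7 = -12*s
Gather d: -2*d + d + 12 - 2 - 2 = 8 - d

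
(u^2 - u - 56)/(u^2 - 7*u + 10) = (u^2 - u - 56)/(u^2 - 7*u + 10)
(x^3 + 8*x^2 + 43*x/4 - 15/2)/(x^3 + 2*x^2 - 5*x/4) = (x + 6)/x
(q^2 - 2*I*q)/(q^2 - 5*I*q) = (q - 2*I)/(q - 5*I)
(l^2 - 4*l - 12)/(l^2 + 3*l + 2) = (l - 6)/(l + 1)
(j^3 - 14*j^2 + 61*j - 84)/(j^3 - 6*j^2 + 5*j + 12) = (j - 7)/(j + 1)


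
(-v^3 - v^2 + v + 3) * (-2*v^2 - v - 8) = 2*v^5 + 3*v^4 + 7*v^3 + v^2 - 11*v - 24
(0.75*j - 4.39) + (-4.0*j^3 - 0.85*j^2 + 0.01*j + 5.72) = -4.0*j^3 - 0.85*j^2 + 0.76*j + 1.33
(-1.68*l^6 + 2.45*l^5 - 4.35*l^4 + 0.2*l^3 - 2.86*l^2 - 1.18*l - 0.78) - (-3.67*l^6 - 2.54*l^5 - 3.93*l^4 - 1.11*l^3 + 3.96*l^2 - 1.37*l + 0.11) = 1.99*l^6 + 4.99*l^5 - 0.419999999999999*l^4 + 1.31*l^3 - 6.82*l^2 + 0.19*l - 0.89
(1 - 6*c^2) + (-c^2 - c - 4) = -7*c^2 - c - 3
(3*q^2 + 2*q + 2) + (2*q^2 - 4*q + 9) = 5*q^2 - 2*q + 11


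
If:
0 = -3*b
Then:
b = 0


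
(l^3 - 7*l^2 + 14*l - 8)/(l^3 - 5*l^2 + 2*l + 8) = (l - 1)/(l + 1)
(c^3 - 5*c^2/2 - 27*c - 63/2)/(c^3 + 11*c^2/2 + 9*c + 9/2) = (c - 7)/(c + 1)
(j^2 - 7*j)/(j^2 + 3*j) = (j - 7)/(j + 3)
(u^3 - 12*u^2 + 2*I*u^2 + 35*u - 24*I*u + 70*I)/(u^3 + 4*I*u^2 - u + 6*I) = (u^2 - 12*u + 35)/(u^2 + 2*I*u + 3)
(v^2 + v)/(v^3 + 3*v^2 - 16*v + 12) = v*(v + 1)/(v^3 + 3*v^2 - 16*v + 12)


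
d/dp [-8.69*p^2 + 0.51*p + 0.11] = 0.51 - 17.38*p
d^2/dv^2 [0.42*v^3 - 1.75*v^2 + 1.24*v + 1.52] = 2.52*v - 3.5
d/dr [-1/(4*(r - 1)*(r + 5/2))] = (4*r + 3)/(2*(r - 1)^2*(2*r + 5)^2)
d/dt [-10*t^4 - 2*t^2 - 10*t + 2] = -40*t^3 - 4*t - 10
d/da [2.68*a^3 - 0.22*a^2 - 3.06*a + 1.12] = 8.04*a^2 - 0.44*a - 3.06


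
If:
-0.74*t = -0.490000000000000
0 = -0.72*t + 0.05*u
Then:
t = 0.66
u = 9.54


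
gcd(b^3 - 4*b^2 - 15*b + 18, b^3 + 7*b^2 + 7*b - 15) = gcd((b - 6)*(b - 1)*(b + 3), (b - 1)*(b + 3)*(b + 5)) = b^2 + 2*b - 3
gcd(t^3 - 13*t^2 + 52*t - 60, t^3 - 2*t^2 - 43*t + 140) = t - 5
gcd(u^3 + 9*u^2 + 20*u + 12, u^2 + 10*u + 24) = u + 6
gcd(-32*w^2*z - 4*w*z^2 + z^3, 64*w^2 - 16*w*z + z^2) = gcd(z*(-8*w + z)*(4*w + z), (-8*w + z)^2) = -8*w + z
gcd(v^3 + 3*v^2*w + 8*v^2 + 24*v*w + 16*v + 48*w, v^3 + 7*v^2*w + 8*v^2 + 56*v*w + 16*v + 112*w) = v^2 + 8*v + 16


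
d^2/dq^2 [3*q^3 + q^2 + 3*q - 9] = 18*q + 2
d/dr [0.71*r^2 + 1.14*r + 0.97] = 1.42*r + 1.14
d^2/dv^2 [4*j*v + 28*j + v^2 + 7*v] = 2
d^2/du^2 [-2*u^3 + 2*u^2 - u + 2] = 4 - 12*u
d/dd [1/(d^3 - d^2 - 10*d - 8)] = (-3*d^2 + 2*d + 10)/(-d^3 + d^2 + 10*d + 8)^2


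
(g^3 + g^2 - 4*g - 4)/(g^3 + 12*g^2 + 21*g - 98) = (g^2 + 3*g + 2)/(g^2 + 14*g + 49)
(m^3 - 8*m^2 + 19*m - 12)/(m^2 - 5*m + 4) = m - 3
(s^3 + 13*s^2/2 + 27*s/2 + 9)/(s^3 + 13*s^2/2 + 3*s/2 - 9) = (s^2 + 5*s + 6)/(s^2 + 5*s - 6)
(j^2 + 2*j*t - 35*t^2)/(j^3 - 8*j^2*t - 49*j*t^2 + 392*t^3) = (j - 5*t)/(j^2 - 15*j*t + 56*t^2)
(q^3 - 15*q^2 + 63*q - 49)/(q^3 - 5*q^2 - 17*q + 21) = (q - 7)/(q + 3)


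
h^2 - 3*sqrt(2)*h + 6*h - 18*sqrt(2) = (h + 6)*(h - 3*sqrt(2))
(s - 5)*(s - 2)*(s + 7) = s^3 - 39*s + 70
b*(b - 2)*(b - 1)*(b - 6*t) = b^4 - 6*b^3*t - 3*b^3 + 18*b^2*t + 2*b^2 - 12*b*t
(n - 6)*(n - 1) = n^2 - 7*n + 6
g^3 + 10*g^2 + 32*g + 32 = (g + 2)*(g + 4)^2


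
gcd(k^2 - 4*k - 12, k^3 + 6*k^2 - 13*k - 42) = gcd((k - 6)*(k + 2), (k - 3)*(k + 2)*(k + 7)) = k + 2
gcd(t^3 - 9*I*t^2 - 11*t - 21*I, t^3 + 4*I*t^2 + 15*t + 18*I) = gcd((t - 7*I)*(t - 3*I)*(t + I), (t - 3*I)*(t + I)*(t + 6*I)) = t^2 - 2*I*t + 3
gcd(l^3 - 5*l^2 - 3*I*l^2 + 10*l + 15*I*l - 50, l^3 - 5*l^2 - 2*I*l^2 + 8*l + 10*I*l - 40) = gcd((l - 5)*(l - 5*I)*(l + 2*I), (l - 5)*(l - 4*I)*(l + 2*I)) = l^2 + l*(-5 + 2*I) - 10*I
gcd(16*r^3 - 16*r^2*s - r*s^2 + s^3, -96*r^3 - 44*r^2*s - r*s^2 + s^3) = 4*r + s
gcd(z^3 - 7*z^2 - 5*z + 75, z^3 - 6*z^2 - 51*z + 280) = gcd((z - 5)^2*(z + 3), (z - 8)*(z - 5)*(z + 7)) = z - 5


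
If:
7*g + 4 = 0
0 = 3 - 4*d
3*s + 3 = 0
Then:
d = 3/4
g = -4/7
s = -1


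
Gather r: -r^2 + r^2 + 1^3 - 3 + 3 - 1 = 0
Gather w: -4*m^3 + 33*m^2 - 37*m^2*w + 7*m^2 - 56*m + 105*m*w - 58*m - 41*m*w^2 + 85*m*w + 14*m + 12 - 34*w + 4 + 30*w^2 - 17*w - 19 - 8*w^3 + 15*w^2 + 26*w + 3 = -4*m^3 + 40*m^2 - 100*m - 8*w^3 + w^2*(45 - 41*m) + w*(-37*m^2 + 190*m - 25)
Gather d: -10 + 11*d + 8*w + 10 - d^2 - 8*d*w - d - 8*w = -d^2 + d*(10 - 8*w)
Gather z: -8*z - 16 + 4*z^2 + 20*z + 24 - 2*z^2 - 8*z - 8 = 2*z^2 + 4*z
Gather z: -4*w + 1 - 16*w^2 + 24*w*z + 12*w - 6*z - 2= -16*w^2 + 8*w + z*(24*w - 6) - 1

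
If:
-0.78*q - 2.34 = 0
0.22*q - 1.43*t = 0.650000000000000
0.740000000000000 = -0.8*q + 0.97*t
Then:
No Solution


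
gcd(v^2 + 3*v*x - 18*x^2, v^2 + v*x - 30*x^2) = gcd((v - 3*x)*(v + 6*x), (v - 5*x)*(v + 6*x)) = v + 6*x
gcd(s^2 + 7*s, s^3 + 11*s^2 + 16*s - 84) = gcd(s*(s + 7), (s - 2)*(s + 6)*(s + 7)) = s + 7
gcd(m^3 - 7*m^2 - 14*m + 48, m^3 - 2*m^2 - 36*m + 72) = m - 2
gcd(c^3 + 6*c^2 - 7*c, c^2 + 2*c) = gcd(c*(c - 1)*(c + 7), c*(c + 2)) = c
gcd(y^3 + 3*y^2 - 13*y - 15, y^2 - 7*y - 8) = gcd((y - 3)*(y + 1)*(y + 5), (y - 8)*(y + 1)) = y + 1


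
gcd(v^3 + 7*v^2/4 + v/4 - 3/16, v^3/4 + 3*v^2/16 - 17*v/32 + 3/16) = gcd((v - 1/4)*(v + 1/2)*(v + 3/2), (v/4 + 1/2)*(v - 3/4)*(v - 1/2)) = 1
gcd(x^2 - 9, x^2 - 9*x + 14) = 1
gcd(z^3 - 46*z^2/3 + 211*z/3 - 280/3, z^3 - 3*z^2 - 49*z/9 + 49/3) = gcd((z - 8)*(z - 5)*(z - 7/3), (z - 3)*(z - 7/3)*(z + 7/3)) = z - 7/3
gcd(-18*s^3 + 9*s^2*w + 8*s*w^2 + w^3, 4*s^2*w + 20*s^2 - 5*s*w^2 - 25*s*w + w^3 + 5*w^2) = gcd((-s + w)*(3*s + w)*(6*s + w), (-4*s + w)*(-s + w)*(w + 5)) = s - w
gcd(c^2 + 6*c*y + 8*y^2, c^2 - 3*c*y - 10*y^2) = c + 2*y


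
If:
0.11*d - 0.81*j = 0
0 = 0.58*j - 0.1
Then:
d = 1.27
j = 0.17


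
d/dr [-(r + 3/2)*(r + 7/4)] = -2*r - 13/4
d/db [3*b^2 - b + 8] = 6*b - 1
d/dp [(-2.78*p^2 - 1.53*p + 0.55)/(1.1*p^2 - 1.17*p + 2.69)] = (4.9356*p^2 - 16.1664*p - 3.4722)/(1.21*p^4 - 2.574*p^3 + 7.2869*p^2 - 6.2946*p + 7.2361)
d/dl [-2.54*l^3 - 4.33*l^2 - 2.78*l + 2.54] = -7.62*l^2 - 8.66*l - 2.78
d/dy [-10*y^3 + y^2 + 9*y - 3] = -30*y^2 + 2*y + 9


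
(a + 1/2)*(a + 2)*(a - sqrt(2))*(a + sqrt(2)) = a^4 + 5*a^3/2 - a^2 - 5*a - 2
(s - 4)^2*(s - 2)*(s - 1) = s^4 - 11*s^3 + 42*s^2 - 64*s + 32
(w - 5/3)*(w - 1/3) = w^2 - 2*w + 5/9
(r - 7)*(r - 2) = r^2 - 9*r + 14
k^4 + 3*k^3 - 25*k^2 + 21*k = k*(k - 3)*(k - 1)*(k + 7)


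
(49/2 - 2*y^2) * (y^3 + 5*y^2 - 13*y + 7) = -2*y^5 - 10*y^4 + 101*y^3/2 + 217*y^2/2 - 637*y/2 + 343/2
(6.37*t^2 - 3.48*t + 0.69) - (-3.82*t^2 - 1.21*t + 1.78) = 10.19*t^2 - 2.27*t - 1.09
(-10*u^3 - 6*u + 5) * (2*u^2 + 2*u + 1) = -20*u^5 - 20*u^4 - 22*u^3 - 2*u^2 + 4*u + 5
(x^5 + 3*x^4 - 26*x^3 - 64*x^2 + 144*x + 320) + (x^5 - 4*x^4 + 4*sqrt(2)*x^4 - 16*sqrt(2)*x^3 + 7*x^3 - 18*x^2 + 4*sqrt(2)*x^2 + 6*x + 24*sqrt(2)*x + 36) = 2*x^5 - x^4 + 4*sqrt(2)*x^4 - 16*sqrt(2)*x^3 - 19*x^3 - 82*x^2 + 4*sqrt(2)*x^2 + 24*sqrt(2)*x + 150*x + 356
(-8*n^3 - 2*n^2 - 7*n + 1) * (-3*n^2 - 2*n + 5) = 24*n^5 + 22*n^4 - 15*n^3 + n^2 - 37*n + 5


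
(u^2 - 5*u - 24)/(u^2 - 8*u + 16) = (u^2 - 5*u - 24)/(u^2 - 8*u + 16)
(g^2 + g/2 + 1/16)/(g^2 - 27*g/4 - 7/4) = (g + 1/4)/(g - 7)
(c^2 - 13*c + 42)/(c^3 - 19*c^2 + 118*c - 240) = (c - 7)/(c^2 - 13*c + 40)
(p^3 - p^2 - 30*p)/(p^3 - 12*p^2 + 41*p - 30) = p*(p + 5)/(p^2 - 6*p + 5)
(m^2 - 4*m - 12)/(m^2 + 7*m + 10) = (m - 6)/(m + 5)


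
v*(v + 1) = v^2 + v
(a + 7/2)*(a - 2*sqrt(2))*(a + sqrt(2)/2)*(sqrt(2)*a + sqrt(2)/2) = sqrt(2)*a^4 - 3*a^3 + 4*sqrt(2)*a^3 - 12*a^2 - sqrt(2)*a^2/4 - 8*sqrt(2)*a - 21*a/4 - 7*sqrt(2)/2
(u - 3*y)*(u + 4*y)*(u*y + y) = u^3*y + u^2*y^2 + u^2*y - 12*u*y^3 + u*y^2 - 12*y^3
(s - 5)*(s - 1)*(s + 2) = s^3 - 4*s^2 - 7*s + 10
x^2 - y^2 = (x - y)*(x + y)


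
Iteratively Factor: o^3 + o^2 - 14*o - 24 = (o + 3)*(o^2 - 2*o - 8) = (o - 4)*(o + 3)*(o + 2)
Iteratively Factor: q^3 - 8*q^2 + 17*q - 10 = (q - 1)*(q^2 - 7*q + 10) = (q - 2)*(q - 1)*(q - 5)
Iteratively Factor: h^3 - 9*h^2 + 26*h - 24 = (h - 4)*(h^2 - 5*h + 6) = (h - 4)*(h - 2)*(h - 3)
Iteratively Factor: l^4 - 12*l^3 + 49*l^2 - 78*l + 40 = (l - 1)*(l^3 - 11*l^2 + 38*l - 40) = (l - 4)*(l - 1)*(l^2 - 7*l + 10) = (l - 4)*(l - 2)*(l - 1)*(l - 5)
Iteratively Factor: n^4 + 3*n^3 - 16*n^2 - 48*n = (n - 4)*(n^3 + 7*n^2 + 12*n) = (n - 4)*(n + 3)*(n^2 + 4*n) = (n - 4)*(n + 3)*(n + 4)*(n)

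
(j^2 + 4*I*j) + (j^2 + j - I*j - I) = 2*j^2 + j + 3*I*j - I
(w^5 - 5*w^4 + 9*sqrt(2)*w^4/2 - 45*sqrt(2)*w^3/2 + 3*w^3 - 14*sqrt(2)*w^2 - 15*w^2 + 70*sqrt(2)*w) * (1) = w^5 - 5*w^4 + 9*sqrt(2)*w^4/2 - 45*sqrt(2)*w^3/2 + 3*w^3 - 14*sqrt(2)*w^2 - 15*w^2 + 70*sqrt(2)*w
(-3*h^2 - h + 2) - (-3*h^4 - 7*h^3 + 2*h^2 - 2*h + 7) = 3*h^4 + 7*h^3 - 5*h^2 + h - 5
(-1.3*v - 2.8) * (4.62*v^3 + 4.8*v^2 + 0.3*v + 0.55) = -6.006*v^4 - 19.176*v^3 - 13.83*v^2 - 1.555*v - 1.54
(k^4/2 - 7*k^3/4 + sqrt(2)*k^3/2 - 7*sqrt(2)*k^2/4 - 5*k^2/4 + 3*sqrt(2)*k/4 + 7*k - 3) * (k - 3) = k^5/2 - 13*k^4/4 + sqrt(2)*k^4/2 - 13*sqrt(2)*k^3/4 + 4*k^3 + 6*sqrt(2)*k^2 + 43*k^2/4 - 24*k - 9*sqrt(2)*k/4 + 9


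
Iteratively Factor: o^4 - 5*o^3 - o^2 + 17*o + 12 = (o - 3)*(o^3 - 2*o^2 - 7*o - 4) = (o - 4)*(o - 3)*(o^2 + 2*o + 1) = (o - 4)*(o - 3)*(o + 1)*(o + 1)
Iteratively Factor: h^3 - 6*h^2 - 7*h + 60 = (h - 4)*(h^2 - 2*h - 15) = (h - 4)*(h + 3)*(h - 5)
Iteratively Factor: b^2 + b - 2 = (b + 2)*(b - 1)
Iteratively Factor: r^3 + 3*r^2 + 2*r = (r)*(r^2 + 3*r + 2) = r*(r + 2)*(r + 1)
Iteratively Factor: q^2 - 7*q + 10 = (q - 2)*(q - 5)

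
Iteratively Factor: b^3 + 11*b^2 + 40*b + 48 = (b + 3)*(b^2 + 8*b + 16) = (b + 3)*(b + 4)*(b + 4)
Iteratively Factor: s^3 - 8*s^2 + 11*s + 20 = (s - 5)*(s^2 - 3*s - 4) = (s - 5)*(s + 1)*(s - 4)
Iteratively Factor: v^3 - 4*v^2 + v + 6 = (v - 3)*(v^2 - v - 2) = (v - 3)*(v + 1)*(v - 2)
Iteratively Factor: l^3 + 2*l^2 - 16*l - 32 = (l + 2)*(l^2 - 16) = (l - 4)*(l + 2)*(l + 4)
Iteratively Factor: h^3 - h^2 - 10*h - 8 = (h + 2)*(h^2 - 3*h - 4) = (h - 4)*(h + 2)*(h + 1)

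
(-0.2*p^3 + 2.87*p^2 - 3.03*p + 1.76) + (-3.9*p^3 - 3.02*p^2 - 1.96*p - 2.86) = -4.1*p^3 - 0.15*p^2 - 4.99*p - 1.1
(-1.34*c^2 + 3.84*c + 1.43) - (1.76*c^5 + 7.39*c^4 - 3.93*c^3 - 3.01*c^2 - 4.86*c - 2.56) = -1.76*c^5 - 7.39*c^4 + 3.93*c^3 + 1.67*c^2 + 8.7*c + 3.99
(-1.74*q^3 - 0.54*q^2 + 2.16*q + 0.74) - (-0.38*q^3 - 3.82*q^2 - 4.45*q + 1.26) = -1.36*q^3 + 3.28*q^2 + 6.61*q - 0.52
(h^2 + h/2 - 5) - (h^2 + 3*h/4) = -h/4 - 5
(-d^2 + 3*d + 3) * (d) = -d^3 + 3*d^2 + 3*d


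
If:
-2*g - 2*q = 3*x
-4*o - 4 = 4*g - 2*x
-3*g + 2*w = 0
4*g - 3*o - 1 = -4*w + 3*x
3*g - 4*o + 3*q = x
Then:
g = 2/53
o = -121/159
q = -46/53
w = 3/53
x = 88/159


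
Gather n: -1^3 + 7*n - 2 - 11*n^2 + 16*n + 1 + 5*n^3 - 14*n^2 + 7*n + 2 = 5*n^3 - 25*n^2 + 30*n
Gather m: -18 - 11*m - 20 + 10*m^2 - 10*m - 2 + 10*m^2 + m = 20*m^2 - 20*m - 40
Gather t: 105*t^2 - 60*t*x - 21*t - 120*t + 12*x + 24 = 105*t^2 + t*(-60*x - 141) + 12*x + 24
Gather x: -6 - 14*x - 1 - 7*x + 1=-21*x - 6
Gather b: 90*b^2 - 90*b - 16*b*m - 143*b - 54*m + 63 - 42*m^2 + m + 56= 90*b^2 + b*(-16*m - 233) - 42*m^2 - 53*m + 119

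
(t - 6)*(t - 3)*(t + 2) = t^3 - 7*t^2 + 36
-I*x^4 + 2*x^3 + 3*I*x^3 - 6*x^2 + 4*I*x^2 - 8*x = x*(x - 4)*(x + 2*I)*(-I*x - I)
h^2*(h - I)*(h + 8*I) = h^4 + 7*I*h^3 + 8*h^2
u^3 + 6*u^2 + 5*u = u*(u + 1)*(u + 5)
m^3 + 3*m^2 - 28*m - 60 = (m - 5)*(m + 2)*(m + 6)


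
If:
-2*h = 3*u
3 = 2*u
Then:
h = -9/4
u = 3/2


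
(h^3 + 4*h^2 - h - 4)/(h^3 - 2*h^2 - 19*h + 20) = (h + 1)/(h - 5)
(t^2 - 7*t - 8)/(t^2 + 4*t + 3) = (t - 8)/(t + 3)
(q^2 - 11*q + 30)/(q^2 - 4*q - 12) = (q - 5)/(q + 2)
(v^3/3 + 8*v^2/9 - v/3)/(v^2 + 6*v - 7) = v*(3*v^2 + 8*v - 3)/(9*(v^2 + 6*v - 7))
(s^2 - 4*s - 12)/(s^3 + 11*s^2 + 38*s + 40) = (s - 6)/(s^2 + 9*s + 20)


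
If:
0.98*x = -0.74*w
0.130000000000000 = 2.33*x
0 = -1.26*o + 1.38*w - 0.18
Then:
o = -0.22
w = -0.07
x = 0.06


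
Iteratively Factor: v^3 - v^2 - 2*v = (v)*(v^2 - v - 2) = v*(v - 2)*(v + 1)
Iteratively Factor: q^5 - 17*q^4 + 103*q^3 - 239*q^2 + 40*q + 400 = (q - 4)*(q^4 - 13*q^3 + 51*q^2 - 35*q - 100) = (q - 5)*(q - 4)*(q^3 - 8*q^2 + 11*q + 20) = (q - 5)^2*(q - 4)*(q^2 - 3*q - 4) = (q - 5)^2*(q - 4)^2*(q + 1)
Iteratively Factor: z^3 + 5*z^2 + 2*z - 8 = (z + 2)*(z^2 + 3*z - 4) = (z + 2)*(z + 4)*(z - 1)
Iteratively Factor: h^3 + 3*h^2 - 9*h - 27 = (h - 3)*(h^2 + 6*h + 9) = (h - 3)*(h + 3)*(h + 3)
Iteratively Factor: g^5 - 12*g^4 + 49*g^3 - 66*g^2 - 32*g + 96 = (g - 2)*(g^4 - 10*g^3 + 29*g^2 - 8*g - 48) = (g - 4)*(g - 2)*(g^3 - 6*g^2 + 5*g + 12) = (g - 4)*(g - 3)*(g - 2)*(g^2 - 3*g - 4) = (g - 4)*(g - 3)*(g - 2)*(g + 1)*(g - 4)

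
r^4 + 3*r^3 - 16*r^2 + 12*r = r*(r - 2)*(r - 1)*(r + 6)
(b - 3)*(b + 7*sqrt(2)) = b^2 - 3*b + 7*sqrt(2)*b - 21*sqrt(2)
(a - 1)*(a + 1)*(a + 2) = a^3 + 2*a^2 - a - 2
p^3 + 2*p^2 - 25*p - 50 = (p - 5)*(p + 2)*(p + 5)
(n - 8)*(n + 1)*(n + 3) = n^3 - 4*n^2 - 29*n - 24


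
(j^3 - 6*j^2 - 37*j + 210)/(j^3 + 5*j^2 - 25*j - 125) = (j^2 - j - 42)/(j^2 + 10*j + 25)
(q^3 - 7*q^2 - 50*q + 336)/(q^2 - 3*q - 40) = (q^2 + q - 42)/(q + 5)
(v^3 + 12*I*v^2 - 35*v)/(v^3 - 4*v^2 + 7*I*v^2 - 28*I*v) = (v + 5*I)/(v - 4)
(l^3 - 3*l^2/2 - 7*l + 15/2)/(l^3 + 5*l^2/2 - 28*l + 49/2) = (2*l^2 - l - 15)/(2*l^2 + 7*l - 49)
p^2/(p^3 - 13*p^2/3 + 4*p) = 3*p/(3*p^2 - 13*p + 12)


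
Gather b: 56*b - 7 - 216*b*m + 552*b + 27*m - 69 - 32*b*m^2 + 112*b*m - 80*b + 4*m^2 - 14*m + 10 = b*(-32*m^2 - 104*m + 528) + 4*m^2 + 13*m - 66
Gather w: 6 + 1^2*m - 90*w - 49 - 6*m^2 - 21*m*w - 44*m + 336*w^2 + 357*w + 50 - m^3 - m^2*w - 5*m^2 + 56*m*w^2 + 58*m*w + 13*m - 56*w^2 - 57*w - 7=-m^3 - 11*m^2 - 30*m + w^2*(56*m + 280) + w*(-m^2 + 37*m + 210)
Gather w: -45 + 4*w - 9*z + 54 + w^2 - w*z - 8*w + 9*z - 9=w^2 + w*(-z - 4)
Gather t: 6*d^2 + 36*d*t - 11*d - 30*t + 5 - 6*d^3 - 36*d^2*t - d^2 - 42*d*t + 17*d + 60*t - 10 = -6*d^3 + 5*d^2 + 6*d + t*(-36*d^2 - 6*d + 30) - 5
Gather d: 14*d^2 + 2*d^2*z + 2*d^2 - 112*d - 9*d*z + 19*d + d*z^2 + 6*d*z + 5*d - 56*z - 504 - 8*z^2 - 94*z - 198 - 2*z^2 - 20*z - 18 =d^2*(2*z + 16) + d*(z^2 - 3*z - 88) - 10*z^2 - 170*z - 720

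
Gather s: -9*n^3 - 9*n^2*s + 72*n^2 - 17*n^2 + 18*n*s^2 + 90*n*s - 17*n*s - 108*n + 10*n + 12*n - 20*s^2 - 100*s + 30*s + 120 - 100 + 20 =-9*n^3 + 55*n^2 - 86*n + s^2*(18*n - 20) + s*(-9*n^2 + 73*n - 70) + 40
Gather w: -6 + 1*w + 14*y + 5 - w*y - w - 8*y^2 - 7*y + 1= -w*y - 8*y^2 + 7*y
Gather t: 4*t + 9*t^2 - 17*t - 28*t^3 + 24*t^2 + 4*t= -28*t^3 + 33*t^2 - 9*t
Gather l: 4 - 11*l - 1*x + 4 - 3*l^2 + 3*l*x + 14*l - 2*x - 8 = -3*l^2 + l*(3*x + 3) - 3*x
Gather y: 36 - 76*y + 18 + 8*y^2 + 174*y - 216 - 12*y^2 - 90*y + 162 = -4*y^2 + 8*y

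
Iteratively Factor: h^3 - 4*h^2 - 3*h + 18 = (h - 3)*(h^2 - h - 6) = (h - 3)^2*(h + 2)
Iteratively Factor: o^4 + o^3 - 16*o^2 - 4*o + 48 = (o - 2)*(o^3 + 3*o^2 - 10*o - 24) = (o - 2)*(o + 2)*(o^2 + o - 12) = (o - 3)*(o - 2)*(o + 2)*(o + 4)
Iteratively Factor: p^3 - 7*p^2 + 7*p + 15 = (p - 3)*(p^2 - 4*p - 5) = (p - 5)*(p - 3)*(p + 1)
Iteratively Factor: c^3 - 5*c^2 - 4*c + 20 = (c + 2)*(c^2 - 7*c + 10) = (c - 2)*(c + 2)*(c - 5)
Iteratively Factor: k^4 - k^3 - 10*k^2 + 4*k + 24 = (k - 3)*(k^3 + 2*k^2 - 4*k - 8) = (k - 3)*(k + 2)*(k^2 - 4) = (k - 3)*(k + 2)^2*(k - 2)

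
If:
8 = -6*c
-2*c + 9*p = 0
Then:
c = -4/3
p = -8/27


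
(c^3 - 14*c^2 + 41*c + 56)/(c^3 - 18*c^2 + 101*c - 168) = (c + 1)/(c - 3)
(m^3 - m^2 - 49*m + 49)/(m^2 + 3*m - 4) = (m^2 - 49)/(m + 4)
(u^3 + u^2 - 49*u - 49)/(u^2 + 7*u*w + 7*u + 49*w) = (u^2 - 6*u - 7)/(u + 7*w)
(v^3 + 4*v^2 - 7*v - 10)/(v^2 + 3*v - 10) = v + 1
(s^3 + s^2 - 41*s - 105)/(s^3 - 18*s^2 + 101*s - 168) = (s^2 + 8*s + 15)/(s^2 - 11*s + 24)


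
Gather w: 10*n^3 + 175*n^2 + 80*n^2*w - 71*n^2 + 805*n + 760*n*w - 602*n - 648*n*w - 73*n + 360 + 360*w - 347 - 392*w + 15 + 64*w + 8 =10*n^3 + 104*n^2 + 130*n + w*(80*n^2 + 112*n + 32) + 36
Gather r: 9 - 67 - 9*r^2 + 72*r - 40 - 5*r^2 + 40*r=-14*r^2 + 112*r - 98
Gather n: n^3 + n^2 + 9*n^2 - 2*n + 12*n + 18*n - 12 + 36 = n^3 + 10*n^2 + 28*n + 24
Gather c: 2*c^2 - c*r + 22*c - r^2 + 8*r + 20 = 2*c^2 + c*(22 - r) - r^2 + 8*r + 20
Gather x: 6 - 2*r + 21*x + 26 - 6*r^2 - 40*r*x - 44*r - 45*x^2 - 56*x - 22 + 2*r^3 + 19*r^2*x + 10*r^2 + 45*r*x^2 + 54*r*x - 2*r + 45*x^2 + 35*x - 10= 2*r^3 + 4*r^2 + 45*r*x^2 - 48*r + x*(19*r^2 + 14*r)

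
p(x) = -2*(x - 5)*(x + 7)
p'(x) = -4*x - 4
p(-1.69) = 71.05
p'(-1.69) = 2.76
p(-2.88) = 64.93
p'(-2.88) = 7.52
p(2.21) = 51.39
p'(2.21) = -12.84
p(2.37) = 49.29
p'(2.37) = -13.48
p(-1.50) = 71.50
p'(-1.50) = 2.00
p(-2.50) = 67.50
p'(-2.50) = 6.00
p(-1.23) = 71.89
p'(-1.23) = 0.92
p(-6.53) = 10.84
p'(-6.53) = 22.12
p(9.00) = -128.00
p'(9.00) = -40.00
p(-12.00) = -170.00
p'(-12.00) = 44.00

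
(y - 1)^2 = y^2 - 2*y + 1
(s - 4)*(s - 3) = s^2 - 7*s + 12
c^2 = c^2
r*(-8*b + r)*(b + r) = -8*b^2*r - 7*b*r^2 + r^3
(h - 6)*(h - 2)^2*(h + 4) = h^4 - 6*h^3 - 12*h^2 + 88*h - 96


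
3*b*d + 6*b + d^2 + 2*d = (3*b + d)*(d + 2)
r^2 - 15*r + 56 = (r - 8)*(r - 7)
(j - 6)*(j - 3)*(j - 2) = j^3 - 11*j^2 + 36*j - 36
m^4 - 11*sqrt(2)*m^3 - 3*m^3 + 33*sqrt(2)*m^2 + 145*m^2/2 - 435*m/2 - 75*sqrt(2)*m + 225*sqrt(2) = (m - 3)*(m - 6*sqrt(2))*(m - 5*sqrt(2)/2)^2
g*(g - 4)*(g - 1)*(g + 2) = g^4 - 3*g^3 - 6*g^2 + 8*g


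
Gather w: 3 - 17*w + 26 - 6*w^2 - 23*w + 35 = -6*w^2 - 40*w + 64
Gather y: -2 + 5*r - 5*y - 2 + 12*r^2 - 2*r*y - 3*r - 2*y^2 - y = 12*r^2 + 2*r - 2*y^2 + y*(-2*r - 6) - 4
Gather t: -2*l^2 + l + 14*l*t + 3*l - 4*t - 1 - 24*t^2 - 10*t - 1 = -2*l^2 + 4*l - 24*t^2 + t*(14*l - 14) - 2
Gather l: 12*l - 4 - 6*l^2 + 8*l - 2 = -6*l^2 + 20*l - 6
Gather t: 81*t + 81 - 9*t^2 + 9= -9*t^2 + 81*t + 90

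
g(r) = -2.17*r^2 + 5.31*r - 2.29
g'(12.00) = -46.77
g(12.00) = -251.05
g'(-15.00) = 70.41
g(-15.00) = -570.19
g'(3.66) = -10.57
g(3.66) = -11.92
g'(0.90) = 1.40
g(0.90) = 0.73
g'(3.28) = -8.93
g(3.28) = -8.22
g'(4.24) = -13.09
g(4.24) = -18.79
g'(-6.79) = 34.78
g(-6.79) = -138.39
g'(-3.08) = 18.68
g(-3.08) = -39.23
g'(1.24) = -0.07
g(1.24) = 0.96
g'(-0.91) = 9.26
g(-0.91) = -8.92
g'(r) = 5.31 - 4.34*r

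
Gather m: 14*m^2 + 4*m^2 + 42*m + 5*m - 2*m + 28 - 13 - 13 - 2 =18*m^2 + 45*m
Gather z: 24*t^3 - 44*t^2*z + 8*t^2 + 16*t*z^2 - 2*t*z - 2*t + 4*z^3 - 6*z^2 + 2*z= 24*t^3 + 8*t^2 - 2*t + 4*z^3 + z^2*(16*t - 6) + z*(-44*t^2 - 2*t + 2)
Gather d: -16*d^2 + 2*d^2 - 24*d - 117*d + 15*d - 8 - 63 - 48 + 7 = -14*d^2 - 126*d - 112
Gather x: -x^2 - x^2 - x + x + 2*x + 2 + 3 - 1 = -2*x^2 + 2*x + 4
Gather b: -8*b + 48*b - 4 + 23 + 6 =40*b + 25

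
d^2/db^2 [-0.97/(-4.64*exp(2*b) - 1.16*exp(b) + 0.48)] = (0.97*(9.28*exp(b) + 1.16)*(18.56*exp(b) + 2.32)*exp(b) - (18.0032*exp(b) + 1.1252)*(4.64*exp(2*b) + 1.16*exp(b) - 0.48))*exp(b)/(4.64*exp(2*b) + 1.16*exp(b) - 0.48)^3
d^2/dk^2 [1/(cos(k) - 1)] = (sin(k)^2 - cos(k) + 1)/(cos(k) - 1)^3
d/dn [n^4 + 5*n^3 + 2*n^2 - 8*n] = 4*n^3 + 15*n^2 + 4*n - 8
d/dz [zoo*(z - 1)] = zoo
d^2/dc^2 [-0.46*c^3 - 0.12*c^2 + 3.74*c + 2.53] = -2.76*c - 0.24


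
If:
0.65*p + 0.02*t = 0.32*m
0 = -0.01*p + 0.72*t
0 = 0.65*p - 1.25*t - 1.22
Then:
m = 3.92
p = 1.93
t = 0.03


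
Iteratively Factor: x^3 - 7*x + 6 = (x - 2)*(x^2 + 2*x - 3) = (x - 2)*(x - 1)*(x + 3)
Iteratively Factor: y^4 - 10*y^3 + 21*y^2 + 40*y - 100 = (y - 5)*(y^3 - 5*y^2 - 4*y + 20) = (y - 5)*(y - 2)*(y^2 - 3*y - 10) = (y - 5)*(y - 2)*(y + 2)*(y - 5)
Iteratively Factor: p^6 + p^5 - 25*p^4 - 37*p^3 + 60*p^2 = (p + 3)*(p^5 - 2*p^4 - 19*p^3 + 20*p^2) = p*(p + 3)*(p^4 - 2*p^3 - 19*p^2 + 20*p) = p*(p - 1)*(p + 3)*(p^3 - p^2 - 20*p) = p*(p - 5)*(p - 1)*(p + 3)*(p^2 + 4*p) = p*(p - 5)*(p - 1)*(p + 3)*(p + 4)*(p)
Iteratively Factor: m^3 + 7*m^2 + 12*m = (m + 4)*(m^2 + 3*m) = m*(m + 4)*(m + 3)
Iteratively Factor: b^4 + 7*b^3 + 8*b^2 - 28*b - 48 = (b + 3)*(b^3 + 4*b^2 - 4*b - 16) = (b - 2)*(b + 3)*(b^2 + 6*b + 8) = (b - 2)*(b + 3)*(b + 4)*(b + 2)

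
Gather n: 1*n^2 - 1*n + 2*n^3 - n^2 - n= 2*n^3 - 2*n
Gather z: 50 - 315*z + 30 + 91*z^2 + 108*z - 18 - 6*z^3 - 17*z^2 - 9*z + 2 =-6*z^3 + 74*z^2 - 216*z + 64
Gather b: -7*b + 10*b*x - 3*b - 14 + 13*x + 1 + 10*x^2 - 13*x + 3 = b*(10*x - 10) + 10*x^2 - 10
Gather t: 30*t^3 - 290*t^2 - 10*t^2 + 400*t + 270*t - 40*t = 30*t^3 - 300*t^2 + 630*t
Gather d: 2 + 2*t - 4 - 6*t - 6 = -4*t - 8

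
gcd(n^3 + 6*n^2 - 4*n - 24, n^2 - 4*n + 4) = n - 2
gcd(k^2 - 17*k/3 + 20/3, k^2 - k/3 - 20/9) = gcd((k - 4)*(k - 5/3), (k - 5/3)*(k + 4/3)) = k - 5/3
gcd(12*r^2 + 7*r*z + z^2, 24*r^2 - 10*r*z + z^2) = 1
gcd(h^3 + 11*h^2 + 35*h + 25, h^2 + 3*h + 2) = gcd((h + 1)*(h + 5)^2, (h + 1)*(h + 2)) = h + 1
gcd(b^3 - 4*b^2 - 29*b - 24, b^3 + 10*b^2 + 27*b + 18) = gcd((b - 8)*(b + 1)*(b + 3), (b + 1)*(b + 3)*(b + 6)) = b^2 + 4*b + 3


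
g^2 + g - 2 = (g - 1)*(g + 2)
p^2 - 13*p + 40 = (p - 8)*(p - 5)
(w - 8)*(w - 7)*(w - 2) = w^3 - 17*w^2 + 86*w - 112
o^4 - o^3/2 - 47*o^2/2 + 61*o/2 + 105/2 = (o - 7/2)*(o - 3)*(o + 1)*(o + 5)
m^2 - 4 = (m - 2)*(m + 2)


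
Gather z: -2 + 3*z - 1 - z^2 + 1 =-z^2 + 3*z - 2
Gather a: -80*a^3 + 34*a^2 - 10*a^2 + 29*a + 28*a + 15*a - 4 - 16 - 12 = -80*a^3 + 24*a^2 + 72*a - 32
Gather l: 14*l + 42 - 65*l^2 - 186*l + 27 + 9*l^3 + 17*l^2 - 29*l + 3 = 9*l^3 - 48*l^2 - 201*l + 72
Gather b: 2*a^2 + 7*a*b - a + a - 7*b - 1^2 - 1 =2*a^2 + b*(7*a - 7) - 2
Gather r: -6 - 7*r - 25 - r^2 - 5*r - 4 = -r^2 - 12*r - 35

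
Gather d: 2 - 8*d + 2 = 4 - 8*d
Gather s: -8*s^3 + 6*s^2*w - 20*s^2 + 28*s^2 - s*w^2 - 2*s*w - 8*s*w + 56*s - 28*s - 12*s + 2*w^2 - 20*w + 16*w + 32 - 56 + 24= -8*s^3 + s^2*(6*w + 8) + s*(-w^2 - 10*w + 16) + 2*w^2 - 4*w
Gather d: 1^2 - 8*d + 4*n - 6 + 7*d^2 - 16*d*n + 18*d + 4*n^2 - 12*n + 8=7*d^2 + d*(10 - 16*n) + 4*n^2 - 8*n + 3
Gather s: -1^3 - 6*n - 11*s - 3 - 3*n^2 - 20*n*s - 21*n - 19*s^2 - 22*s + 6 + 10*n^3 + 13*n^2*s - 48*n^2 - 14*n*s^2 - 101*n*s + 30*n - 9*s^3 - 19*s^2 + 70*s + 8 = 10*n^3 - 51*n^2 + 3*n - 9*s^3 + s^2*(-14*n - 38) + s*(13*n^2 - 121*n + 37) + 10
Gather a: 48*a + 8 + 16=48*a + 24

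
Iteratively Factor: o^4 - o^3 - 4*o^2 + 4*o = (o - 1)*(o^3 - 4*o) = (o - 2)*(o - 1)*(o^2 + 2*o) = o*(o - 2)*(o - 1)*(o + 2)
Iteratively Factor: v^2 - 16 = (v + 4)*(v - 4)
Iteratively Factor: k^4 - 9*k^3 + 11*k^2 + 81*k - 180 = (k - 5)*(k^3 - 4*k^2 - 9*k + 36) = (k - 5)*(k + 3)*(k^2 - 7*k + 12) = (k - 5)*(k - 4)*(k + 3)*(k - 3)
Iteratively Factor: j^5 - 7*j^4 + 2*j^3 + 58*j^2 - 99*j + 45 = (j - 1)*(j^4 - 6*j^3 - 4*j^2 + 54*j - 45) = (j - 1)*(j + 3)*(j^3 - 9*j^2 + 23*j - 15) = (j - 3)*(j - 1)*(j + 3)*(j^2 - 6*j + 5) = (j - 3)*(j - 1)^2*(j + 3)*(j - 5)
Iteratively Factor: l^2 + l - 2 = (l - 1)*(l + 2)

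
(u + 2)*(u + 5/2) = u^2 + 9*u/2 + 5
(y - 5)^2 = y^2 - 10*y + 25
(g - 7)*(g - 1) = g^2 - 8*g + 7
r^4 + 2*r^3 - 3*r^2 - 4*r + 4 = (r - 1)^2*(r + 2)^2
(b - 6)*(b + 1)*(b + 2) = b^3 - 3*b^2 - 16*b - 12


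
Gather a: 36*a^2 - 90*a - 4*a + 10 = 36*a^2 - 94*a + 10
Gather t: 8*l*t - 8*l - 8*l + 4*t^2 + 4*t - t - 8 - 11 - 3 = -16*l + 4*t^2 + t*(8*l + 3) - 22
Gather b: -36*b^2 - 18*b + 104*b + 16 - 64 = -36*b^2 + 86*b - 48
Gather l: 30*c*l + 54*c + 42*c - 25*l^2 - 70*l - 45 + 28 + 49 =96*c - 25*l^2 + l*(30*c - 70) + 32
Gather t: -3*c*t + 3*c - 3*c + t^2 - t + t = -3*c*t + t^2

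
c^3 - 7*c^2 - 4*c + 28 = (c - 7)*(c - 2)*(c + 2)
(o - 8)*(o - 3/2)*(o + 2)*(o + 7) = o^4 - o^3/2 - 119*o^2/2 - 25*o + 168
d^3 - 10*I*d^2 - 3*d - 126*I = (d - 7*I)*(d - 6*I)*(d + 3*I)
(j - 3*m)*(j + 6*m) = j^2 + 3*j*m - 18*m^2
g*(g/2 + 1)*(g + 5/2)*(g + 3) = g^4/2 + 15*g^3/4 + 37*g^2/4 + 15*g/2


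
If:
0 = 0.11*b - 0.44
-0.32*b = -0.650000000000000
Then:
No Solution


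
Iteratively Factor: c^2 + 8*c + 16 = (c + 4)*(c + 4)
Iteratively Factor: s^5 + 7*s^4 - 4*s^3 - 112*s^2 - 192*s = (s + 3)*(s^4 + 4*s^3 - 16*s^2 - 64*s) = (s - 4)*(s + 3)*(s^3 + 8*s^2 + 16*s) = (s - 4)*(s + 3)*(s + 4)*(s^2 + 4*s) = s*(s - 4)*(s + 3)*(s + 4)*(s + 4)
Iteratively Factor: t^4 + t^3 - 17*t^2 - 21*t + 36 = (t + 3)*(t^3 - 2*t^2 - 11*t + 12) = (t + 3)^2*(t^2 - 5*t + 4) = (t - 1)*(t + 3)^2*(t - 4)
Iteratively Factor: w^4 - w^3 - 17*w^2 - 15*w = (w + 3)*(w^3 - 4*w^2 - 5*w) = w*(w + 3)*(w^2 - 4*w - 5) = w*(w + 1)*(w + 3)*(w - 5)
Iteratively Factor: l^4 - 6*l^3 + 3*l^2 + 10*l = (l + 1)*(l^3 - 7*l^2 + 10*l) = l*(l + 1)*(l^2 - 7*l + 10) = l*(l - 2)*(l + 1)*(l - 5)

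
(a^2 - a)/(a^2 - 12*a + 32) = a*(a - 1)/(a^2 - 12*a + 32)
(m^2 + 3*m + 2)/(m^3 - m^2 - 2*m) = (m + 2)/(m*(m - 2))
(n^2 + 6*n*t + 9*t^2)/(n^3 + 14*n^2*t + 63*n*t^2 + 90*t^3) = (n + 3*t)/(n^2 + 11*n*t + 30*t^2)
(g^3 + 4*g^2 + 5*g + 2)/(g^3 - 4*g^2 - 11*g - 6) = (g + 2)/(g - 6)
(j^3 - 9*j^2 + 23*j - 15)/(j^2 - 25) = (j^2 - 4*j + 3)/(j + 5)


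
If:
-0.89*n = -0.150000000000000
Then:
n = 0.17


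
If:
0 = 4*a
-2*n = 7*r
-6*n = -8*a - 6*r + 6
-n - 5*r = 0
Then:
No Solution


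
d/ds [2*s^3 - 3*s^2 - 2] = 6*s*(s - 1)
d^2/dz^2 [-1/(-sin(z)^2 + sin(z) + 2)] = (-4*sin(z)^3 + 7*sin(z)^2 - 10*sin(z) + 6)/((sin(z) - 2)^3*(sin(z) + 1)^2)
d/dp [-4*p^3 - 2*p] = -12*p^2 - 2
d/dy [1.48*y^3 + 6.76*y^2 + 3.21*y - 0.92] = 4.44*y^2 + 13.52*y + 3.21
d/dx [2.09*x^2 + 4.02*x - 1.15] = 4.18*x + 4.02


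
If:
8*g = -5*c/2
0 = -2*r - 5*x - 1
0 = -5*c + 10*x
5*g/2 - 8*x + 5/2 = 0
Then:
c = 80/153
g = -25/153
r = -353/306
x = 40/153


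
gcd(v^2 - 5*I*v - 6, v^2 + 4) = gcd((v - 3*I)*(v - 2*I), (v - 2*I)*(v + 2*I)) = v - 2*I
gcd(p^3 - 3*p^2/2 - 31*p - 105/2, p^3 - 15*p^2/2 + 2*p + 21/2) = p - 7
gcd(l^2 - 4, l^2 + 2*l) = l + 2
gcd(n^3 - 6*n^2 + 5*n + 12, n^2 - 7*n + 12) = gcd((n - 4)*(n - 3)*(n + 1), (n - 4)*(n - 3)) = n^2 - 7*n + 12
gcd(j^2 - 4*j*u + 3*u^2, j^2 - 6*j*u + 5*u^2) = -j + u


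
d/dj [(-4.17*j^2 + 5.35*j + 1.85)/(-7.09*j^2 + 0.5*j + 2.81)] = (35.8465*j^2 + 2.7976*j + 14.1085)/(50.2681*j^4 - 7.09*j^3 - 39.5958*j^2 + 2.81*j + 7.8961)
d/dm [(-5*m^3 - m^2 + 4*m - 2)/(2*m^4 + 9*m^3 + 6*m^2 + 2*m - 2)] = (10*m^6 + 4*m^5 - 45*m^4 - 76*m^3 + 58*m^2 + 28*m - 4)/(4*m^8 + 36*m^7 + 105*m^6 + 116*m^5 + 64*m^4 - 12*m^3 - 20*m^2 - 8*m + 4)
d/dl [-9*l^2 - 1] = -18*l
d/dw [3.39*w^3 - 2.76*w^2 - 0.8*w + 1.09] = 10.17*w^2 - 5.52*w - 0.8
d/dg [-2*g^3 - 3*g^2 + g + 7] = -6*g^2 - 6*g + 1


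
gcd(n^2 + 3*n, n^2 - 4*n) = n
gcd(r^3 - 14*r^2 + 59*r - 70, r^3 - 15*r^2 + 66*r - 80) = r^2 - 7*r + 10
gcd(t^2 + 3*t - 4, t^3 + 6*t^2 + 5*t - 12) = t^2 + 3*t - 4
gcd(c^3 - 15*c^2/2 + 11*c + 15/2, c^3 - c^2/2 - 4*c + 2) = 1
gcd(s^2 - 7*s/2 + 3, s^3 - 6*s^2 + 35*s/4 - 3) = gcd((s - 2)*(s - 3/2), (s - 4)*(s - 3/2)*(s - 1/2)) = s - 3/2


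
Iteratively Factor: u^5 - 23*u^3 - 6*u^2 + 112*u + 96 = (u + 2)*(u^4 - 2*u^3 - 19*u^2 + 32*u + 48) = (u + 1)*(u + 2)*(u^3 - 3*u^2 - 16*u + 48) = (u - 3)*(u + 1)*(u + 2)*(u^2 - 16) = (u - 3)*(u + 1)*(u + 2)*(u + 4)*(u - 4)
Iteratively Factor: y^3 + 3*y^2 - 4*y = (y)*(y^2 + 3*y - 4) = y*(y - 1)*(y + 4)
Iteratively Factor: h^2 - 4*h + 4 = (h - 2)*(h - 2)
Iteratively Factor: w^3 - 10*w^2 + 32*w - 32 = (w - 4)*(w^2 - 6*w + 8) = (w - 4)^2*(w - 2)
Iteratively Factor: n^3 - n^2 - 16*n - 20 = (n + 2)*(n^2 - 3*n - 10) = (n - 5)*(n + 2)*(n + 2)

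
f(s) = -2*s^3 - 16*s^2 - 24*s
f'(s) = -6*s^2 - 32*s - 24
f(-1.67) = 4.77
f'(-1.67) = 12.71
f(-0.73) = 9.77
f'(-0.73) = -3.84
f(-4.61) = -33.45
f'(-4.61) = -3.99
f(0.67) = -23.86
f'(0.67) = -48.13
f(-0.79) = 9.96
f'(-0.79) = -2.46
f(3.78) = -427.35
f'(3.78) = -230.69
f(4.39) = -582.92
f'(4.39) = -280.11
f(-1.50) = 6.75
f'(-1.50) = 10.50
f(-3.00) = -18.00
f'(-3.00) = 18.00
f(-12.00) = 1440.00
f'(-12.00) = -504.00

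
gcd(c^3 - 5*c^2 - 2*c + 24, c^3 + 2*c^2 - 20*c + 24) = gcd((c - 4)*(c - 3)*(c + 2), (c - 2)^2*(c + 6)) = 1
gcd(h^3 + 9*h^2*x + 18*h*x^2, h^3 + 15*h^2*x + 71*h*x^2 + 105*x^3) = h + 3*x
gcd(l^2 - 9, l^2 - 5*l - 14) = 1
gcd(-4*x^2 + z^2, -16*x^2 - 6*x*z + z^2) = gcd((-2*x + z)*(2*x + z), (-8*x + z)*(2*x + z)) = 2*x + z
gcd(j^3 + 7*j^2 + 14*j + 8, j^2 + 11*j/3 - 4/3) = j + 4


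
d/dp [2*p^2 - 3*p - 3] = 4*p - 3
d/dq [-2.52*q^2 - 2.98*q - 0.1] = -5.04*q - 2.98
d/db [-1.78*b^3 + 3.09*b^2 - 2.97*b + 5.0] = -5.34*b^2 + 6.18*b - 2.97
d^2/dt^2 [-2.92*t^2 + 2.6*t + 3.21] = -5.84000000000000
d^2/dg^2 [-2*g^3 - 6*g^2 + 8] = -12*g - 12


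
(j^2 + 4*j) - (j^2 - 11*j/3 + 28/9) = 23*j/3 - 28/9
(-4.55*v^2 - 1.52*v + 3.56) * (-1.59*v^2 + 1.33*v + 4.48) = 7.2345*v^4 - 3.6347*v^3 - 28.066*v^2 - 2.0748*v + 15.9488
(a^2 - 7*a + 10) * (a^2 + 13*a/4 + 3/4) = a^4 - 15*a^3/4 - 12*a^2 + 109*a/4 + 15/2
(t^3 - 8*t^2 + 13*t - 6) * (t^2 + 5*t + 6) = t^5 - 3*t^4 - 21*t^3 + 11*t^2 + 48*t - 36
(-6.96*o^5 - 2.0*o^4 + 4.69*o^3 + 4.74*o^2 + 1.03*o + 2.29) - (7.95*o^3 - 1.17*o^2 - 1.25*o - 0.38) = -6.96*o^5 - 2.0*o^4 - 3.26*o^3 + 5.91*o^2 + 2.28*o + 2.67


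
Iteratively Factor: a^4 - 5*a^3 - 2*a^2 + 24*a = (a - 4)*(a^3 - a^2 - 6*a) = a*(a - 4)*(a^2 - a - 6) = a*(a - 4)*(a - 3)*(a + 2)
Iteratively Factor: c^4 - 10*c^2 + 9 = (c - 3)*(c^3 + 3*c^2 - c - 3) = (c - 3)*(c + 3)*(c^2 - 1) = (c - 3)*(c - 1)*(c + 3)*(c + 1)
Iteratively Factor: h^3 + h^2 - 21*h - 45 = (h + 3)*(h^2 - 2*h - 15) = (h - 5)*(h + 3)*(h + 3)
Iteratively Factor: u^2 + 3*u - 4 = (u + 4)*(u - 1)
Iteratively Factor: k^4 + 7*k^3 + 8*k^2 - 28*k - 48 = (k + 4)*(k^3 + 3*k^2 - 4*k - 12) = (k - 2)*(k + 4)*(k^2 + 5*k + 6) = (k - 2)*(k + 3)*(k + 4)*(k + 2)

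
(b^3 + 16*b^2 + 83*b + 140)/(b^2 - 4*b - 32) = (b^2 + 12*b + 35)/(b - 8)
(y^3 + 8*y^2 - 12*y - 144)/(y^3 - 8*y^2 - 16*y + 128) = (y^2 + 12*y + 36)/(y^2 - 4*y - 32)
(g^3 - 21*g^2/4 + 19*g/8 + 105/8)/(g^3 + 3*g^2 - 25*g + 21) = (8*g^2 - 18*g - 35)/(8*(g^2 + 6*g - 7))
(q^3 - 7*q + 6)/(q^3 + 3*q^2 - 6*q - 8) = (q^2 + 2*q - 3)/(q^2 + 5*q + 4)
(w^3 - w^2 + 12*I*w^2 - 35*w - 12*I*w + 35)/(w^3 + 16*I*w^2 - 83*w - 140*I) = (w - 1)/(w + 4*I)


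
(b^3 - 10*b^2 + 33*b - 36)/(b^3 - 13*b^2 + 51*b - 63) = (b - 4)/(b - 7)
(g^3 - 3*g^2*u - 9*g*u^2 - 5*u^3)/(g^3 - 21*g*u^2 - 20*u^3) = (g + u)/(g + 4*u)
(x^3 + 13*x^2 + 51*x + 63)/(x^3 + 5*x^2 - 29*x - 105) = (x + 3)/(x - 5)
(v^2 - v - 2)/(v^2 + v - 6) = (v + 1)/(v + 3)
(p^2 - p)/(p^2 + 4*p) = (p - 1)/(p + 4)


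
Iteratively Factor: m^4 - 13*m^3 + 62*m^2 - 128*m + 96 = (m - 4)*(m^3 - 9*m^2 + 26*m - 24) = (m - 4)*(m - 3)*(m^2 - 6*m + 8) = (m - 4)*(m - 3)*(m - 2)*(m - 4)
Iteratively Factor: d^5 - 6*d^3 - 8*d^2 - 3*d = (d + 1)*(d^4 - d^3 - 5*d^2 - 3*d) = (d + 1)^2*(d^3 - 2*d^2 - 3*d) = d*(d + 1)^2*(d^2 - 2*d - 3) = d*(d + 1)^3*(d - 3)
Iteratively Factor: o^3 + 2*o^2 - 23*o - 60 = (o - 5)*(o^2 + 7*o + 12) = (o - 5)*(o + 4)*(o + 3)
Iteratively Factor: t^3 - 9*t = (t - 3)*(t^2 + 3*t) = t*(t - 3)*(t + 3)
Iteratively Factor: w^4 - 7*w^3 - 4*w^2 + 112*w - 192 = (w - 4)*(w^3 - 3*w^2 - 16*w + 48) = (w - 4)*(w + 4)*(w^2 - 7*w + 12) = (w - 4)*(w - 3)*(w + 4)*(w - 4)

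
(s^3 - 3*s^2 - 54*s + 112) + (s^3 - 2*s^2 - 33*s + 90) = 2*s^3 - 5*s^2 - 87*s + 202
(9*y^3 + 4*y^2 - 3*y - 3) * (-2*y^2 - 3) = -18*y^5 - 8*y^4 - 21*y^3 - 6*y^2 + 9*y + 9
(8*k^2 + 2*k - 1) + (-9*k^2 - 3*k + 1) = -k^2 - k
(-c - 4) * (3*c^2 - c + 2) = -3*c^3 - 11*c^2 + 2*c - 8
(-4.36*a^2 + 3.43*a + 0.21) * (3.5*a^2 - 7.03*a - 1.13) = -15.26*a^4 + 42.6558*a^3 - 18.4511*a^2 - 5.3522*a - 0.2373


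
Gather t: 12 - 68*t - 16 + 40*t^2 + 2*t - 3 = 40*t^2 - 66*t - 7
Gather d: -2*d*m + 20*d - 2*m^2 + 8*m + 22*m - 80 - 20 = d*(20 - 2*m) - 2*m^2 + 30*m - 100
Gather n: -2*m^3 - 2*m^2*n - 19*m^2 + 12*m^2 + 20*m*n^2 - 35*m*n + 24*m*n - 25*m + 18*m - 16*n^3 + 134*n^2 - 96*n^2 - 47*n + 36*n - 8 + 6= -2*m^3 - 7*m^2 - 7*m - 16*n^3 + n^2*(20*m + 38) + n*(-2*m^2 - 11*m - 11) - 2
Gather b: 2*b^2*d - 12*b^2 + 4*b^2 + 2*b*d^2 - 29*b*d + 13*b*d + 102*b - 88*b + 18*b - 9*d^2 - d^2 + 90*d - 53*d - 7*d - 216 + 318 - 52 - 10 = b^2*(2*d - 8) + b*(2*d^2 - 16*d + 32) - 10*d^2 + 30*d + 40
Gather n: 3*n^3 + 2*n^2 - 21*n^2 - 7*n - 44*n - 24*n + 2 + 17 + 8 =3*n^3 - 19*n^2 - 75*n + 27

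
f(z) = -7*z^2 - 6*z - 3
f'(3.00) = -48.00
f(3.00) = -84.00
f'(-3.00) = 36.00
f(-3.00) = -48.00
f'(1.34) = -24.76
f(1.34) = -23.61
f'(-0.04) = -5.44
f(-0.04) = -2.77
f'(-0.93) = 7.02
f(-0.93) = -3.47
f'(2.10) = -35.40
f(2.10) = -46.47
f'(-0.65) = 3.10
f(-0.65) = -2.06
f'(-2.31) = 26.34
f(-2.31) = -26.49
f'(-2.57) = 29.98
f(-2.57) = -33.81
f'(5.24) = -79.36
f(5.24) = -226.64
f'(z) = -14*z - 6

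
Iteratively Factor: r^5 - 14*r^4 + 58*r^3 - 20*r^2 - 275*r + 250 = (r - 5)*(r^4 - 9*r^3 + 13*r^2 + 45*r - 50) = (r - 5)^2*(r^3 - 4*r^2 - 7*r + 10) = (r - 5)^2*(r + 2)*(r^2 - 6*r + 5) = (r - 5)^2*(r - 1)*(r + 2)*(r - 5)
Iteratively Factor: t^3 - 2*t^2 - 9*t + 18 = (t - 3)*(t^2 + t - 6) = (t - 3)*(t - 2)*(t + 3)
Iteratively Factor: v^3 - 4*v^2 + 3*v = (v)*(v^2 - 4*v + 3) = v*(v - 3)*(v - 1)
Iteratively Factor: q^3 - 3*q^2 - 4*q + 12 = (q - 3)*(q^2 - 4) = (q - 3)*(q - 2)*(q + 2)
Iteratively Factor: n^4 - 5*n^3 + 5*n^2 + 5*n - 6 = (n - 1)*(n^3 - 4*n^2 + n + 6) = (n - 2)*(n - 1)*(n^2 - 2*n - 3) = (n - 3)*(n - 2)*(n - 1)*(n + 1)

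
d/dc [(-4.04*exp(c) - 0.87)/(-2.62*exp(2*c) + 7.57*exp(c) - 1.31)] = (-10.5848*exp(2*c) - 4.5588*exp(c) + 11.8783)*exp(c)/(6.8644*exp(4*c) - 39.6668*exp(3*c) + 64.1693*exp(2*c) - 19.8334*exp(c) + 1.7161)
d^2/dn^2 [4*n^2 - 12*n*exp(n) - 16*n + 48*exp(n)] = -12*n*exp(n) + 24*exp(n) + 8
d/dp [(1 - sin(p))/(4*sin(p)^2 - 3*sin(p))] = (4*cos(p) - 8/tan(p) + 3*cos(p)/sin(p)^2)/(4*sin(p) - 3)^2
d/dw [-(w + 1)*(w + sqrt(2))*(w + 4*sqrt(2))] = -3*w^2 - 10*sqrt(2)*w - 2*w - 8 - 5*sqrt(2)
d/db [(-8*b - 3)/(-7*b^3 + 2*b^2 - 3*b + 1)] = (-112*b^3 - 47*b^2 + 12*b - 17)/(49*b^6 - 28*b^5 + 46*b^4 - 26*b^3 + 13*b^2 - 6*b + 1)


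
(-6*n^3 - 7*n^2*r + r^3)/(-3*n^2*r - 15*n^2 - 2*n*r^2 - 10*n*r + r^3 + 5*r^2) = (2*n + r)/(r + 5)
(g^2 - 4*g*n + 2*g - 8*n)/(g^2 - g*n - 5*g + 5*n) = (g^2 - 4*g*n + 2*g - 8*n)/(g^2 - g*n - 5*g + 5*n)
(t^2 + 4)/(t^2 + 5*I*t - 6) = (t - 2*I)/(t + 3*I)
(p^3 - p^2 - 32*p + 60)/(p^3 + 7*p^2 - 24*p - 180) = (p - 2)/(p + 6)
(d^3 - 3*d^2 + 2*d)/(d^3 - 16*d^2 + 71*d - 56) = d*(d - 2)/(d^2 - 15*d + 56)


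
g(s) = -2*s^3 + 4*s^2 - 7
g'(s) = -6*s^2 + 8*s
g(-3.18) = 97.76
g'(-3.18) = -86.11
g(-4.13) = 202.12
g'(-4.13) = -135.38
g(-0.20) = -6.82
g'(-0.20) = -1.84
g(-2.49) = 48.68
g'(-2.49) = -57.12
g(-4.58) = 269.05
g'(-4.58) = -162.50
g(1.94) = -6.55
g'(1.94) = -7.06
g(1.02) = -4.96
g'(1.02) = 1.92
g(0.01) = -7.00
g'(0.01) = 0.08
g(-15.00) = 7643.00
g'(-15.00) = -1470.00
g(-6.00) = 569.00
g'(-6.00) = -264.00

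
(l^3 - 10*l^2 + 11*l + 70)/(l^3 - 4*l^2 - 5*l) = (l^2 - 5*l - 14)/(l*(l + 1))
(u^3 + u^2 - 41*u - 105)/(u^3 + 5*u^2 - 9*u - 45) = (u - 7)/(u - 3)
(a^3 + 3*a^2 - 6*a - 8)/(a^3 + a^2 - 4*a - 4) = (a + 4)/(a + 2)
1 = 1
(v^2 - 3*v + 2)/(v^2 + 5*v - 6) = (v - 2)/(v + 6)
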